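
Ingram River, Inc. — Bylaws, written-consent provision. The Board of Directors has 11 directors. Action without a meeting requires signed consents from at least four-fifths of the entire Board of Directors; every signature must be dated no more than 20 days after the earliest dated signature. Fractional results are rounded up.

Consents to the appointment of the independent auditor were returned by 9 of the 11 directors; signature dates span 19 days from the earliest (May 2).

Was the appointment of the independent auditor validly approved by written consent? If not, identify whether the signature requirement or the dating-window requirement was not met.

Signatures required: at least four-fifths of 11 — 4/5 of 11 = 8.80, rounded up to 9, so 9 needed; 9 signed. Sufficient.
Dating window: the latest signature is 19 days after the earliest; the limit is 20 days. Within the window.

Effective — both the signature and dating-window requirements are satisfied.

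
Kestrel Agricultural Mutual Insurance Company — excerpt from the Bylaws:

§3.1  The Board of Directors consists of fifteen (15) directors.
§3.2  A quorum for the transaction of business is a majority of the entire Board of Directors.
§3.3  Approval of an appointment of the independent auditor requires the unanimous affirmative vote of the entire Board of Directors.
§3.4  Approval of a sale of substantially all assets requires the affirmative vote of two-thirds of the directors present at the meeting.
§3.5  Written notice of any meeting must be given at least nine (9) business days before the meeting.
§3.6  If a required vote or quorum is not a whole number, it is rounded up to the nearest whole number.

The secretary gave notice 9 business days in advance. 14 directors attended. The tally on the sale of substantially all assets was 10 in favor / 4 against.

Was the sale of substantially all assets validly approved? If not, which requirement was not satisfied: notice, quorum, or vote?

Notice: 9 business days given; 9 required (9 ≥ 9). Satisfied.
Quorum: 14 present; quorum is 8. Satisfied.
Vote: the sale of substantially all assets requires two-thirds of the directors present (14). 2/3 of 14 = 9.33, rounded up to 10, so 10 affirmative votes are needed; 10 voted in favor. Satisfied.

Valid — all requirements satisfied.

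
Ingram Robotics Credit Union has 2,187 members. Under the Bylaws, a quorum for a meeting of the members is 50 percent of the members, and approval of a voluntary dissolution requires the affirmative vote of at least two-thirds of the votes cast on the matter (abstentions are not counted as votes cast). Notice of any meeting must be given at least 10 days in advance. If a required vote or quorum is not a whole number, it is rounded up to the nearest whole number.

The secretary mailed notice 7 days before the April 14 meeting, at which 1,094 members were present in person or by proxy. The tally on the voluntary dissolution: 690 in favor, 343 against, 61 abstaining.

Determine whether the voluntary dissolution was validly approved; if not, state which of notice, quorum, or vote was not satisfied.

Notice: 7 days given; 10 required. Not satisfied.
Quorum: 50% of 2,187 = 1,093.50, rounded up to 1,094; 1,094 present. Satisfied.
Vote: requires two-thirds of the votes cast (1,094 − 61 abstaining = 1,033); 2/3 of 1033 = 688.67, rounded up to 689, so 689 needed; 690 in favor. Satisfied.

Invalid — notice requirement not satisfied.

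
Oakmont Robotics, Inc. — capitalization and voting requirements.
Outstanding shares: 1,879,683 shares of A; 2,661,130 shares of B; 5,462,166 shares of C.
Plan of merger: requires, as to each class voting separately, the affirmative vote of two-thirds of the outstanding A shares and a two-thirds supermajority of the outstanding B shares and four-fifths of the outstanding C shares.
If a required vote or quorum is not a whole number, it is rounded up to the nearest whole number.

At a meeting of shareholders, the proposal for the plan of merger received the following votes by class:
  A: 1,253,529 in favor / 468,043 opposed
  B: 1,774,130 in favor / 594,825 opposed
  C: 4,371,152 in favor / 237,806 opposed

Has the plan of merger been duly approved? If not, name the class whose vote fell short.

A: 2/3 of 1879683 = 1253122; 1,253,122 required, 1,253,529 in favor — approved.
B: 2/3 of 2661130 = 1774086.67, rounded up to 1774087; 1,774,087 required, 1,774,130 in favor — approved.
C: 4/5 of 5462166 = 4369732.80, rounded up to 4369733; 4,369,733 required, 4,371,152 in favor — approved.

Approved — every class gave the required vote.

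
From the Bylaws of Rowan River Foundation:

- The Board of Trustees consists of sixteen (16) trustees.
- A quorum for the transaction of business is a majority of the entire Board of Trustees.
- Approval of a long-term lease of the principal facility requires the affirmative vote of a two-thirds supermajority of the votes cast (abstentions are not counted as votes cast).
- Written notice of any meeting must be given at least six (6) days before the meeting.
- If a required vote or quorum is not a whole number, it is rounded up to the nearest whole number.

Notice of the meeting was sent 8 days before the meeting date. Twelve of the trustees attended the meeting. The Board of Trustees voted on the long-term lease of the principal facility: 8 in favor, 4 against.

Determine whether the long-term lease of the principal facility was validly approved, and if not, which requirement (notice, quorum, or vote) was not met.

Notice: 8 days given; 6 required (8 ≥ 6). Satisfied.
Quorum: 12 present; quorum is 9. Satisfied.
Vote: the long-term lease of the principal facility requires two-thirds of the votes cast (12). 2/3 of 12 = 8, so 8 affirmative votes are needed; 8 voted in favor. Satisfied.

Valid — all requirements satisfied.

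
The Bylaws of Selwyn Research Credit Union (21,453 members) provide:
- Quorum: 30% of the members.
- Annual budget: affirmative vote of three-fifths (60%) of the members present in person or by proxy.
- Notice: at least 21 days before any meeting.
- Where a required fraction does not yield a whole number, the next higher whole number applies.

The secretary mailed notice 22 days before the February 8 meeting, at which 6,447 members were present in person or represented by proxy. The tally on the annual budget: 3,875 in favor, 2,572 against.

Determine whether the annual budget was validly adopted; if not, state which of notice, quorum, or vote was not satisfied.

Valid — all requirements satisfied.

Notice: 22 days given; 21 required. Satisfied.
Quorum: 30% of 21,453 = 6,435.90, rounded up to 6,436; 6,447 present. Satisfied.
Vote: requires three-fifths of those present (6,447); 3/5 of 6447 = 3868.20, rounded up to 3869, so 3,869 needed; 3,875 in favor. Satisfied.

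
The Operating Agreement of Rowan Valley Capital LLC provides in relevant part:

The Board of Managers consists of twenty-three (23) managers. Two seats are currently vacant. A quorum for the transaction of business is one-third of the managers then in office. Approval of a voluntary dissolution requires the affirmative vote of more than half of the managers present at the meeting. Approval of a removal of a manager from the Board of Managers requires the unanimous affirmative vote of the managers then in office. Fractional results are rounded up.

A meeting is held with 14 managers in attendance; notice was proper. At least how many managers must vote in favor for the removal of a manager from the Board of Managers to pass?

21

The removal of a manager from the Board of Managers requires the unanimous vote of the managers then in office (21).
Unanimous means all 21.
(Only 14 can vote, so the removal of a manager from the Board of Managers cannot pass at this meeting, but the required vote is still 21.)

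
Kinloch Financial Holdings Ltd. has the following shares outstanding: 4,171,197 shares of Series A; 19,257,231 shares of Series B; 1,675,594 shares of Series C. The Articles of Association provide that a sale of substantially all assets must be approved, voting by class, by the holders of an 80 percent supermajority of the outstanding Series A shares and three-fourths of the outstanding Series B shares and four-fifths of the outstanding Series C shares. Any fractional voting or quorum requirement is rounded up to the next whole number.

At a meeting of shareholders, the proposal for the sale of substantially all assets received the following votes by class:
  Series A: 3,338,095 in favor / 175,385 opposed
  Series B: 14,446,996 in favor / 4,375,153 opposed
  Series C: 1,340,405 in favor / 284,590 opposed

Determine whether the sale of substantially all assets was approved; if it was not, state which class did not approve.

Not approved — the Series C shares did not give the required vote.

Series A: 4/5 of 4171197 = 3336957.60, rounded up to 3336958; 3,336,958 required, 3,338,095 in favor — approved.
Series B: 3/4 of 19257231 = 14442923.25, rounded up to 14442924; 14,442,924 required, 14,446,996 in favor — approved.
Series C: 4/5 of 1675594 = 1340475.20, rounded up to 1340476; 1,340,476 required, 1,340,405 in favor — not approved.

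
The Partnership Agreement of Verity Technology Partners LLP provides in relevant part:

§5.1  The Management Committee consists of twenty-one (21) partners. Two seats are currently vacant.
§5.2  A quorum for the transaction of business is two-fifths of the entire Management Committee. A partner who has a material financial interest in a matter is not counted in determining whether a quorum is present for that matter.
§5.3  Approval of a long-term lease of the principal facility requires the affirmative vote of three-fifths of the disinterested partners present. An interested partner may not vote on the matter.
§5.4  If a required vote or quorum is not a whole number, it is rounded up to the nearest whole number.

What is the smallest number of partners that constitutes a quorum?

2/5 of 21 = 8.40, rounded up to 9.

9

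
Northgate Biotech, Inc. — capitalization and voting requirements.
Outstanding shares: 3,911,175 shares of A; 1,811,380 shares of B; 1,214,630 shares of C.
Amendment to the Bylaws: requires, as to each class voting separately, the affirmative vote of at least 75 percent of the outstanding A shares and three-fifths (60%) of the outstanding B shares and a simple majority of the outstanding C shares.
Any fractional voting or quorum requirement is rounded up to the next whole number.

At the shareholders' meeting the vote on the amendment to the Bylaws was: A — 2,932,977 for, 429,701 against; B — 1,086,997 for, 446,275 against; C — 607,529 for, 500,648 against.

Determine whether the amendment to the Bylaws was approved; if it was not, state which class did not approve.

A: 3/4 of 3911175 = 2933381.25, rounded up to 2933382; 2,933,382 required, 2,932,977 in favor — not approved.
B: 3/5 of 1811380 = 1086828; 1,086,828 required, 1,086,997 in favor — approved.
C: a majority of 1214630 is 607316; 607,316 required, 607,529 in favor — approved.

Not approved — the A shares did not give the required vote.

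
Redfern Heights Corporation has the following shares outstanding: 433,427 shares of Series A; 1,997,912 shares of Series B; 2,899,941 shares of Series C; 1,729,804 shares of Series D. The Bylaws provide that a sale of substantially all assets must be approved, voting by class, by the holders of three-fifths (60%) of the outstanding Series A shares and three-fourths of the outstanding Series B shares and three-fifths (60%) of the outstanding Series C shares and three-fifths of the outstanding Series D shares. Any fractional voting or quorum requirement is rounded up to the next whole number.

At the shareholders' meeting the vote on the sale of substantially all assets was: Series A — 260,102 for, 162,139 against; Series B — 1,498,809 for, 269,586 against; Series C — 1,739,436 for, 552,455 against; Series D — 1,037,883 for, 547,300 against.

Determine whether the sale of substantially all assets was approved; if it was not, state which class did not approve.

Series A: 3/5 of 433427 = 260056.20, rounded up to 260057; 260,057 required, 260,102 in favor — approved.
Series B: 3/4 of 1997912 = 1498434; 1,498,434 required, 1,498,809 in favor — approved.
Series C: 3/5 of 2899941 = 1739964.60, rounded up to 1739965; 1,739,965 required, 1,739,436 in favor — not approved.
Series D: 3/5 of 1729804 = 1037882.40, rounded up to 1037883; 1,037,883 required, 1,037,883 in favor — approved.

Not approved — the Series C shares did not give the required vote.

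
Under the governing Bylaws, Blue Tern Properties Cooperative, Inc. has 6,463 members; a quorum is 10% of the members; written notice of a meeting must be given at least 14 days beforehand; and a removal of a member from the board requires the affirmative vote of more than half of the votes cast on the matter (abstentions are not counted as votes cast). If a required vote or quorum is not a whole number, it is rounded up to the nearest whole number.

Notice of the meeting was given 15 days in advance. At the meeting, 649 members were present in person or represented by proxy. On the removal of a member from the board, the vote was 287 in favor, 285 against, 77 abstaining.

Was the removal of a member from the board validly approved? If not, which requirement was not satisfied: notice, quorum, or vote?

Valid — all requirements satisfied.

Notice: 15 days given; 14 required. Satisfied.
Quorum: 10% of 6,463 = 646.30, rounded up to 647; 649 present. Satisfied.
Vote: requires a majority of the votes cast (649 − 77 abstaining = 572); a majority of 572 is 287, so 287 needed; 287 in favor. Satisfied.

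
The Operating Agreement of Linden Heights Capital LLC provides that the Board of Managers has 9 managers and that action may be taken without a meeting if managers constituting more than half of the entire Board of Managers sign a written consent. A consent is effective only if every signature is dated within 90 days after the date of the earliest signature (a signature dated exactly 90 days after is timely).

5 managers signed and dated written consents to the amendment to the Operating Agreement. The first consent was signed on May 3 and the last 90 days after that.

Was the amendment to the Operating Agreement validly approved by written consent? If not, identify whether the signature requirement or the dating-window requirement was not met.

Effective — both the signature and dating-window requirements are satisfied.

Signatures required: more than half of 9 — a majority of 9 is 5, so 5 needed; 5 signed. Sufficient.
Dating window: the latest signature is 90 days after the earliest; the limit is 90 days. Within the window.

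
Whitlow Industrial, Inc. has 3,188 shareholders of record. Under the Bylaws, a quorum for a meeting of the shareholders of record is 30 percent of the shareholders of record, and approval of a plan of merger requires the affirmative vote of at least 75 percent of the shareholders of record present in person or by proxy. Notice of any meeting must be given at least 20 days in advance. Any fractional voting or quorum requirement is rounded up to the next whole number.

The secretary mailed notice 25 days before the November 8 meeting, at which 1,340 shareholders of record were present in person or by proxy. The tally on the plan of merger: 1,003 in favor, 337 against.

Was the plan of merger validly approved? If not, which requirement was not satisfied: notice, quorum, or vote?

Notice: 25 days given; 20 required. Satisfied.
Quorum: 30% of 3,188 = 956.40, rounded up to 957; 1,340 present. Satisfied.
Vote: requires three-fourths of those present (1,340); 3/4 of 1340 = 1005, so 1,005 needed; 1,003 in favor. Not satisfied.

Invalid — vote requirement not satisfied.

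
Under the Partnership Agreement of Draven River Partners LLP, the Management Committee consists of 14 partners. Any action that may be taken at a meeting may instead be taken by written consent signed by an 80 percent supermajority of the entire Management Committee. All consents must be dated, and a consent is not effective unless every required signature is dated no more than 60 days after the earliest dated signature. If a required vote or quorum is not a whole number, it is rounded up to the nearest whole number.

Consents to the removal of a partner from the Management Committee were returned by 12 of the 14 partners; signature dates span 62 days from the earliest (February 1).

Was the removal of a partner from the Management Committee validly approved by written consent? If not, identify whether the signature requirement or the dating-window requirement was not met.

Not effective — dating-window requirement not satisfied.

Signatures required: an 80 percent supermajority of 14 — 4/5 of 14 = 11.20, rounded up to 12, so 12 needed; 12 signed. Sufficient.
Dating window: the latest signature is 62 days after the earliest; the limit is 60 days. Outside the window.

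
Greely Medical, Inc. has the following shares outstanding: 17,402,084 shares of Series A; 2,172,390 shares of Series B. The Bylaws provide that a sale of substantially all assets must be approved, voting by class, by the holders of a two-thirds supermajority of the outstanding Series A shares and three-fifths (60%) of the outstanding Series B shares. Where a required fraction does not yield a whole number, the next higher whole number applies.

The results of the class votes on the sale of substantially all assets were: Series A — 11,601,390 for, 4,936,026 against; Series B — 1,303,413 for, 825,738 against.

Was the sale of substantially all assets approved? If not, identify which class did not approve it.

Not approved — the Series B shares did not give the required vote.

Series A: 2/3 of 17402084 = 11601389.33, rounded up to 11601390; 11,601,390 required, 11,601,390 in favor — approved.
Series B: 3/5 of 2172390 = 1303434; 1,303,434 required, 1,303,413 in favor — not approved.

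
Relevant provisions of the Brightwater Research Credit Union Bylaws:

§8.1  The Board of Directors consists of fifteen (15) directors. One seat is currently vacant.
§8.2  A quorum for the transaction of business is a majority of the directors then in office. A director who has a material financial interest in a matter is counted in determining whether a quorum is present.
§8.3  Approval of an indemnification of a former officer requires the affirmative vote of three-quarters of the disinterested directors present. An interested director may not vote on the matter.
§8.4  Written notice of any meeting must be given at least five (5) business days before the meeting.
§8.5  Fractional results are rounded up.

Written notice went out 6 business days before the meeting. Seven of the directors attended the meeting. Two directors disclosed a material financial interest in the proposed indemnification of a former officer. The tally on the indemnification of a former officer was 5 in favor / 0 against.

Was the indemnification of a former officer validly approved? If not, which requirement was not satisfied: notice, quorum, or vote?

Invalid — quorum requirement not satisfied.

Notice: 6 business days given; 5 required (6 ≥ 5). Satisfied.
Quorum: 7 present (interested directors count toward quorum); quorum is 8. Not satisfied.
Vote: the indemnification of a former officer requires three-fourths of the disinterested directors present (7 − 2 = 5). 3/4 of 5 = 3.75, rounded up to 4, so 4 affirmative votes are needed; 5 voted in favor. Satisfied. (Moot — without a quorum no business can be validly transacted.)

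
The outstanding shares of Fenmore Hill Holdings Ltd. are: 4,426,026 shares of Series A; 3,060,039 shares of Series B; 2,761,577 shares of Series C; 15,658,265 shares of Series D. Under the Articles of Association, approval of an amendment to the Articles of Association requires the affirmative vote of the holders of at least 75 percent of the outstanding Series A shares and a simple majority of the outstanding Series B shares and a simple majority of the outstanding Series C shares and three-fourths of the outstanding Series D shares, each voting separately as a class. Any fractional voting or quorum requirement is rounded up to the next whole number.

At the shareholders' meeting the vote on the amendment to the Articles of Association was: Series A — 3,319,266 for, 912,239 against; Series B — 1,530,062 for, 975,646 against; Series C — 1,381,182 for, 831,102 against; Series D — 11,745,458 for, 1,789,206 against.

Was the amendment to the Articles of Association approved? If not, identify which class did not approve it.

Series A: 3/4 of 4426026 = 3319519.50, rounded up to 3319520; 3,319,520 required, 3,319,266 in favor — not approved.
Series B: a majority of 3060039 is 1530020; 1,530,020 required, 1,530,062 in favor — approved.
Series C: a majority of 2761577 is 1380789; 1,380,789 required, 1,381,182 in favor — approved.
Series D: 3/4 of 15658265 = 11743698.75, rounded up to 11743699; 11,743,699 required, 11,745,458 in favor — approved.

Not approved — the Series A shares did not give the required vote.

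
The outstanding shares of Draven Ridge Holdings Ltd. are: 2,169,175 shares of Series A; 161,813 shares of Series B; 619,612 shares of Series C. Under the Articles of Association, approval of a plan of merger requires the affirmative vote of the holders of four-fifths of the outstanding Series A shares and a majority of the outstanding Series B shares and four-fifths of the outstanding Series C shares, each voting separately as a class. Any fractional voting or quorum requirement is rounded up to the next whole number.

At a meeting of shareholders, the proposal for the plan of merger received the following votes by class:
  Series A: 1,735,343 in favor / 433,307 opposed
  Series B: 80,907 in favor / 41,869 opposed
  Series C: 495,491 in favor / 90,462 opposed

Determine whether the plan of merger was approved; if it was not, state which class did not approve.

Not approved — the Series C shares did not give the required vote.

Series A: 4/5 of 2169175 = 1735340; 1,735,340 required, 1,735,343 in favor — approved.
Series B: a majority of 161813 is 80907; 80,907 required, 80,907 in favor — approved.
Series C: 4/5 of 619612 = 495689.60, rounded up to 495690; 495,690 required, 495,491 in favor — not approved.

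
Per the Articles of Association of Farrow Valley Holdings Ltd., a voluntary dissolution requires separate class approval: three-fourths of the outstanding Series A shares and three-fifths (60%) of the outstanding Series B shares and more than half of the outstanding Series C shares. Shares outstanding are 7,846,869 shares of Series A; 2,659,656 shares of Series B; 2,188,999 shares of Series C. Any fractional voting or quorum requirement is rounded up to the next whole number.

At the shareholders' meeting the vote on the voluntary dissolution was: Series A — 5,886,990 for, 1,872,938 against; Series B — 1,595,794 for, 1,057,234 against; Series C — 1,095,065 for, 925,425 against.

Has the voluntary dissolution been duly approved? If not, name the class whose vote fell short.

Approved — every class gave the required vote.

Series A: 3/4 of 7846869 = 5885151.75, rounded up to 5885152; 5,885,152 required, 5,886,990 in favor — approved.
Series B: 3/5 of 2659656 = 1595793.60, rounded up to 1595794; 1,595,794 required, 1,595,794 in favor — approved.
Series C: a majority of 2188999 is 1094500; 1,094,500 required, 1,095,065 in favor — approved.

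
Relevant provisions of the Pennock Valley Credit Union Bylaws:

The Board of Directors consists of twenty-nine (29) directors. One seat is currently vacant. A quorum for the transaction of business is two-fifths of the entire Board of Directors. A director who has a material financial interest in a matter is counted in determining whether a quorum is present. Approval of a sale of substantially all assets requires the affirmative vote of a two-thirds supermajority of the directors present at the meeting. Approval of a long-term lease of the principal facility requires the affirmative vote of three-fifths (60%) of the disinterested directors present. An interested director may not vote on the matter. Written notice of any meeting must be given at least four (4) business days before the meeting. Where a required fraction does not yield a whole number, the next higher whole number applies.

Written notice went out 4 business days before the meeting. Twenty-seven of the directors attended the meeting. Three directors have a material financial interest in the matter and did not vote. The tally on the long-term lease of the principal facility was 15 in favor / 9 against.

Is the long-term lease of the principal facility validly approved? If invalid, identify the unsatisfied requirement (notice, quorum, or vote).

Valid — all requirements satisfied.

Notice: 4 business days given; 4 required (4 ≥ 4). Satisfied.
Quorum: 27 present (interested directors count toward quorum); quorum is 12. Satisfied.
Vote: the long-term lease of the principal facility requires three-fifths of the disinterested directors present (27 − 3 = 24). 3/5 of 24 = 14.40, rounded up to 15, so 15 affirmative votes are needed; 15 voted in favor. Satisfied.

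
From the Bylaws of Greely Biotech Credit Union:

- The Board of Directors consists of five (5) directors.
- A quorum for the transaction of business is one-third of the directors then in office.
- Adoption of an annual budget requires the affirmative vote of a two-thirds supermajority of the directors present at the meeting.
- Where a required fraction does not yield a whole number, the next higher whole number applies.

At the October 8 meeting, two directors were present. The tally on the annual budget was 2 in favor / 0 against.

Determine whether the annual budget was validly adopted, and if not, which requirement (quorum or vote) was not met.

Quorum: 2 present; quorum is 2. Satisfied.
Vote: the annual budget requires two-thirds of the directors present (2). 2/3 of 2 = 1.33, rounded up to 2, so 2 affirmative votes are needed; 2 voted in favor. Satisfied.

Valid — all requirements satisfied.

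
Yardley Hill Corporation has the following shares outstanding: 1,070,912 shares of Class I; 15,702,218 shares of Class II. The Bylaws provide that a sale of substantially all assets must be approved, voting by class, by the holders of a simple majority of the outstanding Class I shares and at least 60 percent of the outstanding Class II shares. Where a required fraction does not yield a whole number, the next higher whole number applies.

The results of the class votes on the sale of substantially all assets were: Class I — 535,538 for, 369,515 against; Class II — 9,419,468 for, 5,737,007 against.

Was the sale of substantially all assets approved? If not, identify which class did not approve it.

Class I: a majority of 1070912 is 535457; 535,457 required, 535,538 in favor — approved.
Class II: 3/5 of 15702218 = 9421330.80, rounded up to 9421331; 9,421,331 required, 9,419,468 in favor — not approved.

Not approved — the Class II shares did not give the required vote.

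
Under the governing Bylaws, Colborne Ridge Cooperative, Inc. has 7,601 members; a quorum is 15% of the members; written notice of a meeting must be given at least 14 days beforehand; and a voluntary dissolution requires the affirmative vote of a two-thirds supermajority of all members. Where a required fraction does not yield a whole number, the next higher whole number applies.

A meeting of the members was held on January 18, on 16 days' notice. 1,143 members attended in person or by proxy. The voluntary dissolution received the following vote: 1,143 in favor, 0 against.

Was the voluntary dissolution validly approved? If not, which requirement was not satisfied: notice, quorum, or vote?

Invalid — vote requirement not satisfied.

Notice: 16 days given; 14 required. Satisfied.
Quorum: 15% of 7,601 = 1,140.15, rounded up to 1,141; 1,143 present. Satisfied.
Vote: requires two-thirds of all members (7,601); 2/3 of 7601 = 5067.33, rounded up to 5068, so 5,068 needed; 1,143 in favor. Not satisfied.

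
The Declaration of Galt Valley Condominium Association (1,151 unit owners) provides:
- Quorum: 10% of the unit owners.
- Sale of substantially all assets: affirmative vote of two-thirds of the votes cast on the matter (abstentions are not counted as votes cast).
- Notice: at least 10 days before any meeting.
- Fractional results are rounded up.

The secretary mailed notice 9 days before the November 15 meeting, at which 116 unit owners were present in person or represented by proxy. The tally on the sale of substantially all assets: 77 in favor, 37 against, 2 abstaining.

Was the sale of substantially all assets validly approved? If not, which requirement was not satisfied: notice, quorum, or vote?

Notice: 9 days given; 10 required. Not satisfied.
Quorum: 10% of 1,151 = 115.10, rounded up to 116; 116 present. Satisfied.
Vote: requires two-thirds of the votes cast (116 − 2 abstaining = 114); 2/3 of 114 = 76, so 76 needed; 77 in favor. Satisfied.

Invalid — notice requirement not satisfied.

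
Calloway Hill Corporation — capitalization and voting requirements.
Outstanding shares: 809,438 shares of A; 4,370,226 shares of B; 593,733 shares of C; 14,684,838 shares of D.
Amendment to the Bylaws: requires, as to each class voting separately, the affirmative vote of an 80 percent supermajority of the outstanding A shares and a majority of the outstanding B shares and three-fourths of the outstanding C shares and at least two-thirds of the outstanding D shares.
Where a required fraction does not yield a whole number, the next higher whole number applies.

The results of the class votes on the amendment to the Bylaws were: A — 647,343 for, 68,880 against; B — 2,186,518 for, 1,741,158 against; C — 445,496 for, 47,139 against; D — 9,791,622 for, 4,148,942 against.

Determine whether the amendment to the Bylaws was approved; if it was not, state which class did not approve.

Not approved — the A shares did not give the required vote.

A: 4/5 of 809438 = 647550.40, rounded up to 647551; 647,551 required, 647,343 in favor — not approved.
B: a majority of 4370226 is 2185114; 2,185,114 required, 2,186,518 in favor — approved.
C: 3/4 of 593733 = 445299.75, rounded up to 445300; 445,300 required, 445,496 in favor — approved.
D: 2/3 of 14684838 = 9789892; 9,789,892 required, 9,791,622 in favor — approved.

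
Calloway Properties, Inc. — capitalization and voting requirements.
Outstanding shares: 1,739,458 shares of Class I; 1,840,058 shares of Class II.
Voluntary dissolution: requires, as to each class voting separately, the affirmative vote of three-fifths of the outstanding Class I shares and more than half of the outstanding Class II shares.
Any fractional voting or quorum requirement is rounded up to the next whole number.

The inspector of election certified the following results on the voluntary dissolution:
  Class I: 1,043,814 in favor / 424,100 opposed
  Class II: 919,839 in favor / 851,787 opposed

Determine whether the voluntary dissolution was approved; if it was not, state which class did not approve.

Class I: 3/5 of 1739458 = 1043674.80, rounded up to 1043675; 1,043,675 required, 1,043,814 in favor — approved.
Class II: a majority of 1840058 is 920030; 920,030 required, 919,839 in favor — not approved.

Not approved — the Class II shares did not give the required vote.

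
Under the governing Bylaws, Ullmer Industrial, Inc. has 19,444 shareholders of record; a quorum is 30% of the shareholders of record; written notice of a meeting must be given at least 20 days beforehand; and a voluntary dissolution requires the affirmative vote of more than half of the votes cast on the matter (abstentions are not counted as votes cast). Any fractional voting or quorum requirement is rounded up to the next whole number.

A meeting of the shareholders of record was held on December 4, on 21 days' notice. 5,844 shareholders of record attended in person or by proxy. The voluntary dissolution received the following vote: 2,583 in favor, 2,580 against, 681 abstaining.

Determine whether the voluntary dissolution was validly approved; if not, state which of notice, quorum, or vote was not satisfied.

Notice: 21 days given; 20 required. Satisfied.
Quorum: 30% of 19,444 = 5,833.20, rounded up to 5,834; 5,844 present. Satisfied.
Vote: requires a majority of the votes cast (5,844 − 681 abstaining = 5,163); a majority of 5163 is 2582, so 2,582 needed; 2,583 in favor. Satisfied.

Valid — all requirements satisfied.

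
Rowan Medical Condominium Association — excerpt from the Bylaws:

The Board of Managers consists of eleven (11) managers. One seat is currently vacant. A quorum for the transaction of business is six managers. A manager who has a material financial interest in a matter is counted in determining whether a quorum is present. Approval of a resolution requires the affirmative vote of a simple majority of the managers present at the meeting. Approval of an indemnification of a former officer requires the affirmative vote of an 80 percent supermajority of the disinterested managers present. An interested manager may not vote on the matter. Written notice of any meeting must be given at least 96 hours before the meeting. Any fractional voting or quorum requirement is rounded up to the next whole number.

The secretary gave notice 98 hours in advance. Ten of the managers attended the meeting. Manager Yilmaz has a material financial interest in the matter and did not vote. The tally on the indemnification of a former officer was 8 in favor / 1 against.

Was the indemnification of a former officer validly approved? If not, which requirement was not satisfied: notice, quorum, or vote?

Notice: 98 hours given; 96 required (98 ≥ 96). Satisfied.
Quorum: 10 present (interested managers count toward quorum); quorum is 6. Satisfied.
Vote: the indemnification of a former officer requires four-fifths of the disinterested managers present (10 − 1 = 9). 4/5 of 9 = 7.20, rounded up to 8, so 8 affirmative votes are needed; 8 voted in favor. Satisfied.

Valid — all requirements satisfied.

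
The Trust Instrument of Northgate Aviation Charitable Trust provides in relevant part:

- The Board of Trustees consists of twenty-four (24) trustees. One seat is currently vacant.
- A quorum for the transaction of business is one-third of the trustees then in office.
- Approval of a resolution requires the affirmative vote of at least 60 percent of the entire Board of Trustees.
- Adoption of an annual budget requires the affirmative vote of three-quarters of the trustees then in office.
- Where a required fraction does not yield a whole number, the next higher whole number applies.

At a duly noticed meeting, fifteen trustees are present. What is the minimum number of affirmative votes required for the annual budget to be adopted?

18

The annual budget requires three-fourths of the trustees then in office (23).
3/4 of 23 = 17.25, rounded up to 18.
(Only 15 can vote, so the annual budget cannot pass at this meeting, but the required vote is still 18.)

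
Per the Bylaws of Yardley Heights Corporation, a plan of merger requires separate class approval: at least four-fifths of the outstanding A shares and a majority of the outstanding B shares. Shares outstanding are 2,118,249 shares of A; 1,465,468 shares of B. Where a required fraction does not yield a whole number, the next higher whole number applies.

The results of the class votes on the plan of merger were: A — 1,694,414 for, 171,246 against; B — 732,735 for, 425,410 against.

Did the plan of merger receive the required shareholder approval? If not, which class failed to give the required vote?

Not approved — the A shares did not give the required vote.

A: 4/5 of 2118249 = 1694599.20, rounded up to 1694600; 1,694,600 required, 1,694,414 in favor — not approved.
B: a majority of 1465468 is 732735; 732,735 required, 732,735 in favor — approved.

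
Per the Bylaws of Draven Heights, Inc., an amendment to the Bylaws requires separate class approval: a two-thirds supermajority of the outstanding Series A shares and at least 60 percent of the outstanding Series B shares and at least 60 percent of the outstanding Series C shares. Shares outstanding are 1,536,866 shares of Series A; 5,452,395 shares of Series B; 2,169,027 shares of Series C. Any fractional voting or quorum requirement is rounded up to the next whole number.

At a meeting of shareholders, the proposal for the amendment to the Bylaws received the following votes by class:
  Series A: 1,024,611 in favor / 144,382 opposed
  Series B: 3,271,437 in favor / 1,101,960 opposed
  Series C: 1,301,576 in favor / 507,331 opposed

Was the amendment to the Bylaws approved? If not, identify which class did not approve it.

Series A: 2/3 of 1536866 = 1024577.33, rounded up to 1024578; 1,024,578 required, 1,024,611 in favor — approved.
Series B: 3/5 of 5452395 = 3271437; 3,271,437 required, 3,271,437 in favor — approved.
Series C: 3/5 of 2169027 = 1301416.20, rounded up to 1301417; 1,301,417 required, 1,301,576 in favor — approved.

Approved — every class gave the required vote.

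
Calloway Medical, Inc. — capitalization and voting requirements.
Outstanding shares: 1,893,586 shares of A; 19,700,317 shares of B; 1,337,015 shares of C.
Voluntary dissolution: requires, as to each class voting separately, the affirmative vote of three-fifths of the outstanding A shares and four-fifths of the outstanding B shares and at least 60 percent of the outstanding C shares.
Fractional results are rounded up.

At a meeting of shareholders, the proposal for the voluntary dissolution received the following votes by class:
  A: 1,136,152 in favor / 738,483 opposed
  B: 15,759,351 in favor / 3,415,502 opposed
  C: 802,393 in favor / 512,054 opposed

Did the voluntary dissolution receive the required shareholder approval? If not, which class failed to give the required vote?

A: 3/5 of 1893586 = 1136151.60, rounded up to 1136152; 1,136,152 required, 1,136,152 in favor — approved.
B: 4/5 of 19700317 = 15760253.60, rounded up to 15760254; 15,760,254 required, 15,759,351 in favor — not approved.
C: 3/5 of 1337015 = 802209; 802,209 required, 802,393 in favor — approved.

Not approved — the B shares did not give the required vote.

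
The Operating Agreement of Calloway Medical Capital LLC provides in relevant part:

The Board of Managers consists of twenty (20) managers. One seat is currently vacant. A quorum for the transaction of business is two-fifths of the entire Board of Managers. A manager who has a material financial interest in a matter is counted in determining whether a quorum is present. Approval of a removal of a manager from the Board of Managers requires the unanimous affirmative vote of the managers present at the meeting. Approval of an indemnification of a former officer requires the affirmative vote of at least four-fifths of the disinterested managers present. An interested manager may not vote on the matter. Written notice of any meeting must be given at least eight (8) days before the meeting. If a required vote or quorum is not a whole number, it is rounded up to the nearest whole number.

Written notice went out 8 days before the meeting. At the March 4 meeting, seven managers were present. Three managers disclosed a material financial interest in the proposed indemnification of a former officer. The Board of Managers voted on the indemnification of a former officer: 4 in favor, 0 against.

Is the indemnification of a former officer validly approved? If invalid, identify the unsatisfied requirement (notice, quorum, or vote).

Invalid — quorum requirement not satisfied.

Notice: 8 days given; 8 required (8 ≥ 8). Satisfied.
Quorum: 7 present (interested managers count toward quorum); quorum is 8. Not satisfied.
Vote: the indemnification of a former officer requires four-fifths of the disinterested managers present (7 − 3 = 4). 4/5 of 4 = 3.20, rounded up to 4, so 4 affirmative votes are needed; 4 voted in favor. Satisfied. (Moot — without a quorum no business can be validly transacted.)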